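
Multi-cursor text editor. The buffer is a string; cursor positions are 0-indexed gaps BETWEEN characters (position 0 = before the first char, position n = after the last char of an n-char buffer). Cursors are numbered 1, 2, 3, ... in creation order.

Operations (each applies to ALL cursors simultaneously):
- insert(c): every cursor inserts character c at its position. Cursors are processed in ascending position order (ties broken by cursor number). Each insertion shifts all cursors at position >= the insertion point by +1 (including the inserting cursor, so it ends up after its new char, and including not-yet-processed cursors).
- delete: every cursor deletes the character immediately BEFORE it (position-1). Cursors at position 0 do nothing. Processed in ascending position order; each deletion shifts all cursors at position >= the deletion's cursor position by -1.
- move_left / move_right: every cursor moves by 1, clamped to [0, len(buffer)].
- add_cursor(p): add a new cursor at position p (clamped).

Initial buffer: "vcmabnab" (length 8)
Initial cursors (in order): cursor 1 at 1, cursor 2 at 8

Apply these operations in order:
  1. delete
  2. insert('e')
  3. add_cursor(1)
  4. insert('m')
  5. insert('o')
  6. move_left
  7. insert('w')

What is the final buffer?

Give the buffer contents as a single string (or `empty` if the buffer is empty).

Answer: emmowwocmabnaemwo

Derivation:
After op 1 (delete): buffer="cmabna" (len 6), cursors c1@0 c2@6, authorship ......
After op 2 (insert('e')): buffer="ecmabnae" (len 8), cursors c1@1 c2@8, authorship 1......2
After op 3 (add_cursor(1)): buffer="ecmabnae" (len 8), cursors c1@1 c3@1 c2@8, authorship 1......2
After op 4 (insert('m')): buffer="emmcmabnaem" (len 11), cursors c1@3 c3@3 c2@11, authorship 113......22
After op 5 (insert('o')): buffer="emmoocmabnaemo" (len 14), cursors c1@5 c3@5 c2@14, authorship 11313......222
After op 6 (move_left): buffer="emmoocmabnaemo" (len 14), cursors c1@4 c3@4 c2@13, authorship 11313......222
After op 7 (insert('w')): buffer="emmowwocmabnaemwo" (len 17), cursors c1@6 c3@6 c2@16, authorship 1131133......2222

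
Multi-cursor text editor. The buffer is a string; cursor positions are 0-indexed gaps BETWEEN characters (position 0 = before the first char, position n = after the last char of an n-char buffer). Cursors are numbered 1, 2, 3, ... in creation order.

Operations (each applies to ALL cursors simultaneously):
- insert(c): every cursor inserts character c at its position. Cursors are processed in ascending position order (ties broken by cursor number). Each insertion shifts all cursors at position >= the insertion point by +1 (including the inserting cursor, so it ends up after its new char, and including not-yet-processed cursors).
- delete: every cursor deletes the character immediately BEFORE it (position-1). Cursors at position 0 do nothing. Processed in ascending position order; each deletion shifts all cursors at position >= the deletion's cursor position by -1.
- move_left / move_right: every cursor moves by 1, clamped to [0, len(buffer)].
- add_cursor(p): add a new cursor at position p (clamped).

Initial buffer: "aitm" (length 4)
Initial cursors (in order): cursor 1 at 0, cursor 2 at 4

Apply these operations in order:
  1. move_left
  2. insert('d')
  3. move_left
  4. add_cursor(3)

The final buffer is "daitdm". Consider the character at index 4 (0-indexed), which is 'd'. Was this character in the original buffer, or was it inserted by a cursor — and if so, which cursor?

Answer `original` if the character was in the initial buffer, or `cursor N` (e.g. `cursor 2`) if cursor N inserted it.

Answer: cursor 2

Derivation:
After op 1 (move_left): buffer="aitm" (len 4), cursors c1@0 c2@3, authorship ....
After op 2 (insert('d')): buffer="daitdm" (len 6), cursors c1@1 c2@5, authorship 1...2.
After op 3 (move_left): buffer="daitdm" (len 6), cursors c1@0 c2@4, authorship 1...2.
After op 4 (add_cursor(3)): buffer="daitdm" (len 6), cursors c1@0 c3@3 c2@4, authorship 1...2.
Authorship (.=original, N=cursor N): 1 . . . 2 .
Index 4: author = 2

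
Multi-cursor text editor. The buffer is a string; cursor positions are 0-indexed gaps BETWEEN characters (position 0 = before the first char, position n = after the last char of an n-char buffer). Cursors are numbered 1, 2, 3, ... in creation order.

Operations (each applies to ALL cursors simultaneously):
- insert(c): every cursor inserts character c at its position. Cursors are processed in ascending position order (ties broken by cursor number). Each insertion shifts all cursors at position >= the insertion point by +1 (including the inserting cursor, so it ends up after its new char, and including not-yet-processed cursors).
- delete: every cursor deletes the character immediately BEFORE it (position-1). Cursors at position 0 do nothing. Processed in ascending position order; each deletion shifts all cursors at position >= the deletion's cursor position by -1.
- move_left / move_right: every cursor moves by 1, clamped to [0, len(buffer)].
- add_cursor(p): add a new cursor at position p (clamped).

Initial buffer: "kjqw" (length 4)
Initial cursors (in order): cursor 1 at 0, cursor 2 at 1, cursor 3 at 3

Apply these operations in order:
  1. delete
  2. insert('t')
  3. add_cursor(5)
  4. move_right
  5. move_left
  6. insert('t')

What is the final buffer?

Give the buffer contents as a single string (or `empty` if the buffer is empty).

Answer: ttttjtttw

Derivation:
After op 1 (delete): buffer="jw" (len 2), cursors c1@0 c2@0 c3@1, authorship ..
After op 2 (insert('t')): buffer="ttjtw" (len 5), cursors c1@2 c2@2 c3@4, authorship 12.3.
After op 3 (add_cursor(5)): buffer="ttjtw" (len 5), cursors c1@2 c2@2 c3@4 c4@5, authorship 12.3.
After op 4 (move_right): buffer="ttjtw" (len 5), cursors c1@3 c2@3 c3@5 c4@5, authorship 12.3.
After op 5 (move_left): buffer="ttjtw" (len 5), cursors c1@2 c2@2 c3@4 c4@4, authorship 12.3.
After op 6 (insert('t')): buffer="ttttjtttw" (len 9), cursors c1@4 c2@4 c3@8 c4@8, authorship 1212.334.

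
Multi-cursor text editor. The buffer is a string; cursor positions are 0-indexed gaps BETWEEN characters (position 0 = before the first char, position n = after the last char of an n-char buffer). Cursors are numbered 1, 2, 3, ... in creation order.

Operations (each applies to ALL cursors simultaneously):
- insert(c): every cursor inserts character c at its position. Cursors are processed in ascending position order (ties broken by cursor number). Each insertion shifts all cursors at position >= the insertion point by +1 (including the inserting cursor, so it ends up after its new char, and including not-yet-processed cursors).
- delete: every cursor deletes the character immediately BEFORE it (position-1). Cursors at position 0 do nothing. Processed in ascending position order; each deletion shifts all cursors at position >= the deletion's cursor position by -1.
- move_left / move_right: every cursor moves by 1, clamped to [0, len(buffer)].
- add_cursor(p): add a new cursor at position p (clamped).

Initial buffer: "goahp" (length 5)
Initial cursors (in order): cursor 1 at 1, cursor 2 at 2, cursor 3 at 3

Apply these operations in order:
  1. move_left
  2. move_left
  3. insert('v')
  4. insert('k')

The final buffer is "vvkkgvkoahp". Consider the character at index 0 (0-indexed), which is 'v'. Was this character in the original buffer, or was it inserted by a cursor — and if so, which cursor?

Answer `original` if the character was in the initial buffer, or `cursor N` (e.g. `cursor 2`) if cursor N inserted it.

Answer: cursor 1

Derivation:
After op 1 (move_left): buffer="goahp" (len 5), cursors c1@0 c2@1 c3@2, authorship .....
After op 2 (move_left): buffer="goahp" (len 5), cursors c1@0 c2@0 c3@1, authorship .....
After op 3 (insert('v')): buffer="vvgvoahp" (len 8), cursors c1@2 c2@2 c3@4, authorship 12.3....
After op 4 (insert('k')): buffer="vvkkgvkoahp" (len 11), cursors c1@4 c2@4 c3@7, authorship 1212.33....
Authorship (.=original, N=cursor N): 1 2 1 2 . 3 3 . . . .
Index 0: author = 1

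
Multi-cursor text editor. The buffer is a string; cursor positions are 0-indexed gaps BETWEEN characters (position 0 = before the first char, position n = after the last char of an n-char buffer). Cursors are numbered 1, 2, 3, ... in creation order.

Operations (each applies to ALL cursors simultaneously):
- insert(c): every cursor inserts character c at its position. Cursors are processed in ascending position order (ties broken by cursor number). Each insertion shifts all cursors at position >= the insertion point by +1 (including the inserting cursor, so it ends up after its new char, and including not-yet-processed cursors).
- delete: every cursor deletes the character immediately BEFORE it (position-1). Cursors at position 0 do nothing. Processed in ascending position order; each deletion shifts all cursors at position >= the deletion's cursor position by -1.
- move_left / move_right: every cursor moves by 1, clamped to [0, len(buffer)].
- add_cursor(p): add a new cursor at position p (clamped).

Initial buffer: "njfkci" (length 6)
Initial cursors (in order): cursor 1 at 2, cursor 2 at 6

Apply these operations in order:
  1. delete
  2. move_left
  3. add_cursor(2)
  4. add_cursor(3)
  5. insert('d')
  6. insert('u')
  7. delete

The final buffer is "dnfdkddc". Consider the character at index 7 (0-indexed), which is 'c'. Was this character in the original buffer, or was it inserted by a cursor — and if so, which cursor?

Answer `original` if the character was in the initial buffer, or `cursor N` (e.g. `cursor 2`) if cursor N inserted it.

After op 1 (delete): buffer="nfkc" (len 4), cursors c1@1 c2@4, authorship ....
After op 2 (move_left): buffer="nfkc" (len 4), cursors c1@0 c2@3, authorship ....
After op 3 (add_cursor(2)): buffer="nfkc" (len 4), cursors c1@0 c3@2 c2@3, authorship ....
After op 4 (add_cursor(3)): buffer="nfkc" (len 4), cursors c1@0 c3@2 c2@3 c4@3, authorship ....
After op 5 (insert('d')): buffer="dnfdkddc" (len 8), cursors c1@1 c3@4 c2@7 c4@7, authorship 1..3.24.
After op 6 (insert('u')): buffer="dunfdukdduuc" (len 12), cursors c1@2 c3@6 c2@11 c4@11, authorship 11..33.2424.
After op 7 (delete): buffer="dnfdkddc" (len 8), cursors c1@1 c3@4 c2@7 c4@7, authorship 1..3.24.
Authorship (.=original, N=cursor N): 1 . . 3 . 2 4 .
Index 7: author = original

Answer: original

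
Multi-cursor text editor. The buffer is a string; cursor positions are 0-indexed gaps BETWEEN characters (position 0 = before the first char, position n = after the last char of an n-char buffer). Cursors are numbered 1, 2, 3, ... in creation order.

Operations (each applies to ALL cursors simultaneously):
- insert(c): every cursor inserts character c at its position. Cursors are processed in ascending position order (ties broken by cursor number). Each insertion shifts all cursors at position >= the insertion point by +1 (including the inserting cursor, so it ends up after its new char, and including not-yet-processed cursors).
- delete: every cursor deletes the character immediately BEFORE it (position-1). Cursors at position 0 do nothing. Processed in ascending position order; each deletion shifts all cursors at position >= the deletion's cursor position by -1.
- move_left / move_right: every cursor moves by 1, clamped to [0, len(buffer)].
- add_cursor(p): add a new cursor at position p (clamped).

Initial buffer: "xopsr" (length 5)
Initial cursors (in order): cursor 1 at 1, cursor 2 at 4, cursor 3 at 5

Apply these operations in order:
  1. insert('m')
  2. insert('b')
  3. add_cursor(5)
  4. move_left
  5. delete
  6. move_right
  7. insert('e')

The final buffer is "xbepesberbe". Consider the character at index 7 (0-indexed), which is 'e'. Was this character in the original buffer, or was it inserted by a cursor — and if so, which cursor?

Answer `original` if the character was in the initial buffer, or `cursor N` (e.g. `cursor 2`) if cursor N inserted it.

Answer: cursor 2

Derivation:
After op 1 (insert('m')): buffer="xmopsmrm" (len 8), cursors c1@2 c2@6 c3@8, authorship .1...2.3
After op 2 (insert('b')): buffer="xmbopsmbrmb" (len 11), cursors c1@3 c2@8 c3@11, authorship .11...22.33
After op 3 (add_cursor(5)): buffer="xmbopsmbrmb" (len 11), cursors c1@3 c4@5 c2@8 c3@11, authorship .11...22.33
After op 4 (move_left): buffer="xmbopsmbrmb" (len 11), cursors c1@2 c4@4 c2@7 c3@10, authorship .11...22.33
After op 5 (delete): buffer="xbpsbrb" (len 7), cursors c1@1 c4@2 c2@4 c3@6, authorship .1..2.3
After op 6 (move_right): buffer="xbpsbrb" (len 7), cursors c1@2 c4@3 c2@5 c3@7, authorship .1..2.3
After op 7 (insert('e')): buffer="xbepesberbe" (len 11), cursors c1@3 c4@5 c2@8 c3@11, authorship .11.4.22.33
Authorship (.=original, N=cursor N): . 1 1 . 4 . 2 2 . 3 3
Index 7: author = 2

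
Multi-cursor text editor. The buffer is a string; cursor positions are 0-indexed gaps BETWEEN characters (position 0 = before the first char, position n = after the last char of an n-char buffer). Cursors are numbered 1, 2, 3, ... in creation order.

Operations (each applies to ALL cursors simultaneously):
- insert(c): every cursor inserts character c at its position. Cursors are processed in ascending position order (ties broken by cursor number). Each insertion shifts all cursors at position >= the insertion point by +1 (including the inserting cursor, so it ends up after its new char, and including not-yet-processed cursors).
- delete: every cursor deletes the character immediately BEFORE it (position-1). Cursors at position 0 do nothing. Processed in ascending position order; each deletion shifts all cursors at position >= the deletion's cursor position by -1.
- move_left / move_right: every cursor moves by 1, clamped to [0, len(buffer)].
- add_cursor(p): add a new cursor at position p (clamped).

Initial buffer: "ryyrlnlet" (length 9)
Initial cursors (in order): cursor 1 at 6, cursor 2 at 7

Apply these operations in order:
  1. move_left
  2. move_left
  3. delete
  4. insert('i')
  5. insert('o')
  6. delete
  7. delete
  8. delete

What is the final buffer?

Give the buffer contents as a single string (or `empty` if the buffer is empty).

Answer: rnlet

Derivation:
After op 1 (move_left): buffer="ryyrlnlet" (len 9), cursors c1@5 c2@6, authorship .........
After op 2 (move_left): buffer="ryyrlnlet" (len 9), cursors c1@4 c2@5, authorship .........
After op 3 (delete): buffer="ryynlet" (len 7), cursors c1@3 c2@3, authorship .......
After op 4 (insert('i')): buffer="ryyiinlet" (len 9), cursors c1@5 c2@5, authorship ...12....
After op 5 (insert('o')): buffer="ryyiioonlet" (len 11), cursors c1@7 c2@7, authorship ...1212....
After op 6 (delete): buffer="ryyiinlet" (len 9), cursors c1@5 c2@5, authorship ...12....
After op 7 (delete): buffer="ryynlet" (len 7), cursors c1@3 c2@3, authorship .......
After op 8 (delete): buffer="rnlet" (len 5), cursors c1@1 c2@1, authorship .....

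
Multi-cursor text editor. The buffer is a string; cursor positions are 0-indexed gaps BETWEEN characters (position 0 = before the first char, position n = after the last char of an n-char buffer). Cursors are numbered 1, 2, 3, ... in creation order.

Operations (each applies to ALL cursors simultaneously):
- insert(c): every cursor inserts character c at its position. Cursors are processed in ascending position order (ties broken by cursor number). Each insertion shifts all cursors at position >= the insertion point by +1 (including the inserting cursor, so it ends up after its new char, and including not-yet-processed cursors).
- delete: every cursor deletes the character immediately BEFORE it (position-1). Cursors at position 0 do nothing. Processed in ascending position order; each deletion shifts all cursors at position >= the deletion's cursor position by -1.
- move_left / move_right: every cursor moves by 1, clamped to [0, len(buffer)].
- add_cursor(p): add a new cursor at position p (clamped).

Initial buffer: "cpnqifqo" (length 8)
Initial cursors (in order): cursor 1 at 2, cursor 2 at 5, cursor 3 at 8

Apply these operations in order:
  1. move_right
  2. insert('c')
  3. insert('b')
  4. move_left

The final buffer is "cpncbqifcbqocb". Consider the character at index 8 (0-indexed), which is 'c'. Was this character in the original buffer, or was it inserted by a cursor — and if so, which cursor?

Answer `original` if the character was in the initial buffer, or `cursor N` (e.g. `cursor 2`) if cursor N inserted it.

Answer: cursor 2

Derivation:
After op 1 (move_right): buffer="cpnqifqo" (len 8), cursors c1@3 c2@6 c3@8, authorship ........
After op 2 (insert('c')): buffer="cpncqifcqoc" (len 11), cursors c1@4 c2@8 c3@11, authorship ...1...2..3
After op 3 (insert('b')): buffer="cpncbqifcbqocb" (len 14), cursors c1@5 c2@10 c3@14, authorship ...11...22..33
After op 4 (move_left): buffer="cpncbqifcbqocb" (len 14), cursors c1@4 c2@9 c3@13, authorship ...11...22..33
Authorship (.=original, N=cursor N): . . . 1 1 . . . 2 2 . . 3 3
Index 8: author = 2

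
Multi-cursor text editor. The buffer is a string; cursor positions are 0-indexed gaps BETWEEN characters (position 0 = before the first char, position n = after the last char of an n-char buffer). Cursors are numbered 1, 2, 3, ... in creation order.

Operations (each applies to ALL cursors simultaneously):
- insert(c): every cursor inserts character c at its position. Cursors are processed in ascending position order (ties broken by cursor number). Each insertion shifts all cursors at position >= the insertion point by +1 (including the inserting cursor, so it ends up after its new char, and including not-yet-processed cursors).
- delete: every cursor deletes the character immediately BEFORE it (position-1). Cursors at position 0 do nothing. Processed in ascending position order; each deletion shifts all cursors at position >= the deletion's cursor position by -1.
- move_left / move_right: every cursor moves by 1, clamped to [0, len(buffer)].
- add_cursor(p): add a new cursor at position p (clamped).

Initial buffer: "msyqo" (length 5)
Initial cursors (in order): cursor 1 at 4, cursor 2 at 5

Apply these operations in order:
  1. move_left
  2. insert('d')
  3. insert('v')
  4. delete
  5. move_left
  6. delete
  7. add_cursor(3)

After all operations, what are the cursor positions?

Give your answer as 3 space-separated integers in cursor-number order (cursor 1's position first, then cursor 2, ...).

Answer: 2 3 3

Derivation:
After op 1 (move_left): buffer="msyqo" (len 5), cursors c1@3 c2@4, authorship .....
After op 2 (insert('d')): buffer="msydqdo" (len 7), cursors c1@4 c2@6, authorship ...1.2.
After op 3 (insert('v')): buffer="msydvqdvo" (len 9), cursors c1@5 c2@8, authorship ...11.22.
After op 4 (delete): buffer="msydqdo" (len 7), cursors c1@4 c2@6, authorship ...1.2.
After op 5 (move_left): buffer="msydqdo" (len 7), cursors c1@3 c2@5, authorship ...1.2.
After op 6 (delete): buffer="msddo" (len 5), cursors c1@2 c2@3, authorship ..12.
After op 7 (add_cursor(3)): buffer="msddo" (len 5), cursors c1@2 c2@3 c3@3, authorship ..12.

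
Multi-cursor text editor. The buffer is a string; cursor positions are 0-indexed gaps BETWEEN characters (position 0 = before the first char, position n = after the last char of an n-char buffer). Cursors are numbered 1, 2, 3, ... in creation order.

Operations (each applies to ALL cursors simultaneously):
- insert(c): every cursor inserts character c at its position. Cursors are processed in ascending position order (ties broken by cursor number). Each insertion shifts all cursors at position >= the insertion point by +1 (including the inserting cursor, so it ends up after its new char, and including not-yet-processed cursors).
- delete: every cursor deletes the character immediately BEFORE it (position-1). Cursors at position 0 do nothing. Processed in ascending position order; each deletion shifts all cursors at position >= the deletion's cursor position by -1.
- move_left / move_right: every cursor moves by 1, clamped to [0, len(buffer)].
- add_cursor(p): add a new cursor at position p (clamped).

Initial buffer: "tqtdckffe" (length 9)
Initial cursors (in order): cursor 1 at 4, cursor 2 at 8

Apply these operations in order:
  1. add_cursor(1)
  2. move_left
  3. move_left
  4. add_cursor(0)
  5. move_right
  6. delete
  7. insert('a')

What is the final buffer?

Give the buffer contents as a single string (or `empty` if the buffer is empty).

After op 1 (add_cursor(1)): buffer="tqtdckffe" (len 9), cursors c3@1 c1@4 c2@8, authorship .........
After op 2 (move_left): buffer="tqtdckffe" (len 9), cursors c3@0 c1@3 c2@7, authorship .........
After op 3 (move_left): buffer="tqtdckffe" (len 9), cursors c3@0 c1@2 c2@6, authorship .........
After op 4 (add_cursor(0)): buffer="tqtdckffe" (len 9), cursors c3@0 c4@0 c1@2 c2@6, authorship .........
After op 5 (move_right): buffer="tqtdckffe" (len 9), cursors c3@1 c4@1 c1@3 c2@7, authorship .........
After op 6 (delete): buffer="qdckfe" (len 6), cursors c3@0 c4@0 c1@1 c2@4, authorship ......
After op 7 (insert('a')): buffer="aaqadckafe" (len 10), cursors c3@2 c4@2 c1@4 c2@8, authorship 34.1...2..

Answer: aaqadckafe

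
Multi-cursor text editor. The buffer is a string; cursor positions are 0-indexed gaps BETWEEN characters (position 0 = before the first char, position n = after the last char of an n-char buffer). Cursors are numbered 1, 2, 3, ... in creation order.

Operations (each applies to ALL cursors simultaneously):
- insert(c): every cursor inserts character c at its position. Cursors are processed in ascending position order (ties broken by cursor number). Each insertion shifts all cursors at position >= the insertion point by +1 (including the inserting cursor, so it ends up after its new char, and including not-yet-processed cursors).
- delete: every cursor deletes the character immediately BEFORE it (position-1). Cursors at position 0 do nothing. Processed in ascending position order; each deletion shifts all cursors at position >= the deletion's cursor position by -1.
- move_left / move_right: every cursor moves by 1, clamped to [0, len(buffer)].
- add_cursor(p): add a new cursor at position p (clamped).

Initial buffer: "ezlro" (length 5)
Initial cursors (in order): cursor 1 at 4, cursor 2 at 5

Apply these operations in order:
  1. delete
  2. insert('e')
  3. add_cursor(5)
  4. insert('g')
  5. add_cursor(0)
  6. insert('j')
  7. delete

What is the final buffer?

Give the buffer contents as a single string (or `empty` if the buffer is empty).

After op 1 (delete): buffer="ezl" (len 3), cursors c1@3 c2@3, authorship ...
After op 2 (insert('e')): buffer="ezlee" (len 5), cursors c1@5 c2@5, authorship ...12
After op 3 (add_cursor(5)): buffer="ezlee" (len 5), cursors c1@5 c2@5 c3@5, authorship ...12
After op 4 (insert('g')): buffer="ezleeggg" (len 8), cursors c1@8 c2@8 c3@8, authorship ...12123
After op 5 (add_cursor(0)): buffer="ezleeggg" (len 8), cursors c4@0 c1@8 c2@8 c3@8, authorship ...12123
After op 6 (insert('j')): buffer="jezleegggjjj" (len 12), cursors c4@1 c1@12 c2@12 c3@12, authorship 4...12123123
After op 7 (delete): buffer="ezleeggg" (len 8), cursors c4@0 c1@8 c2@8 c3@8, authorship ...12123

Answer: ezleeggg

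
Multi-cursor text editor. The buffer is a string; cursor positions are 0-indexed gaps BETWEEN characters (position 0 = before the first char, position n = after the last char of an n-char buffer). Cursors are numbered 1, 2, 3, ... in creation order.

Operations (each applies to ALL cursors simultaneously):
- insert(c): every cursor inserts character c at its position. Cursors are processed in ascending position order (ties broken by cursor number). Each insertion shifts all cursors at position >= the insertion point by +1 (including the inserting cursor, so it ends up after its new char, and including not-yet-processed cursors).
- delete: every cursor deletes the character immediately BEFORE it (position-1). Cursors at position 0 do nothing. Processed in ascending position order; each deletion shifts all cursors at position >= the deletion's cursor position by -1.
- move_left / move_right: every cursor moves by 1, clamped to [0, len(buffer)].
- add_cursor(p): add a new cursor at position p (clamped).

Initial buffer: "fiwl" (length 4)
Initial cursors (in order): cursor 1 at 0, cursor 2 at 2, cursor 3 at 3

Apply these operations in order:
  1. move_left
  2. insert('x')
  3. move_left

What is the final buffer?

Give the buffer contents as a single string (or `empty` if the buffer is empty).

Answer: xfxixwl

Derivation:
After op 1 (move_left): buffer="fiwl" (len 4), cursors c1@0 c2@1 c3@2, authorship ....
After op 2 (insert('x')): buffer="xfxixwl" (len 7), cursors c1@1 c2@3 c3@5, authorship 1.2.3..
After op 3 (move_left): buffer="xfxixwl" (len 7), cursors c1@0 c2@2 c3@4, authorship 1.2.3..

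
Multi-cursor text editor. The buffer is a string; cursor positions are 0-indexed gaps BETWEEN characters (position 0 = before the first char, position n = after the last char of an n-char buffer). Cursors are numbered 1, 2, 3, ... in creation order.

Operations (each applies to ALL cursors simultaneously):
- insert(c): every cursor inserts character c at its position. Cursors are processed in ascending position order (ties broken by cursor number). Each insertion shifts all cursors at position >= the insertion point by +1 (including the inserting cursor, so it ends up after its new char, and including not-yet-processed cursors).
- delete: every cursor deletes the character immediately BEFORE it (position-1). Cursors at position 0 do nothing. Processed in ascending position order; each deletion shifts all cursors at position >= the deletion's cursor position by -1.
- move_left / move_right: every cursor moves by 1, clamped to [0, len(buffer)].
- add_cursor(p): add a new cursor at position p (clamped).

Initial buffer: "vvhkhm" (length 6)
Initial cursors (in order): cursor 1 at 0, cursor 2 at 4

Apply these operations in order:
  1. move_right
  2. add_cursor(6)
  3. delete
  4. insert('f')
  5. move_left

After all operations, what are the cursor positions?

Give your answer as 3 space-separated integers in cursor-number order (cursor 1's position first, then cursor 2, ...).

Answer: 0 5 5

Derivation:
After op 1 (move_right): buffer="vvhkhm" (len 6), cursors c1@1 c2@5, authorship ......
After op 2 (add_cursor(6)): buffer="vvhkhm" (len 6), cursors c1@1 c2@5 c3@6, authorship ......
After op 3 (delete): buffer="vhk" (len 3), cursors c1@0 c2@3 c3@3, authorship ...
After op 4 (insert('f')): buffer="fvhkff" (len 6), cursors c1@1 c2@6 c3@6, authorship 1...23
After op 5 (move_left): buffer="fvhkff" (len 6), cursors c1@0 c2@5 c3@5, authorship 1...23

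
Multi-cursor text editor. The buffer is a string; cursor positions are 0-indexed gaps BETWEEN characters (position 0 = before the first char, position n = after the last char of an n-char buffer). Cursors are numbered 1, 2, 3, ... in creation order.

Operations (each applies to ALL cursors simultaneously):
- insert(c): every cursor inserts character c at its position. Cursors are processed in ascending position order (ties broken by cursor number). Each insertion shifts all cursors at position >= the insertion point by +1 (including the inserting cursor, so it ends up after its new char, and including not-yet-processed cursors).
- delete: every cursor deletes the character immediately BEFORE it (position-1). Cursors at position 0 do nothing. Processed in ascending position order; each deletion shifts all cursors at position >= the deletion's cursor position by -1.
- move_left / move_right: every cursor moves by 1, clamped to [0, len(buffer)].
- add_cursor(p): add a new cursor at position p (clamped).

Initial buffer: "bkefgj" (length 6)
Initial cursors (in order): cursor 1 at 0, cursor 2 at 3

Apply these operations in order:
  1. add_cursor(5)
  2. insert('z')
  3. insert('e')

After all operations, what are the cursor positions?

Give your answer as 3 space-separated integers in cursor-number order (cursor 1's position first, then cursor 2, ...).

Answer: 2 7 11

Derivation:
After op 1 (add_cursor(5)): buffer="bkefgj" (len 6), cursors c1@0 c2@3 c3@5, authorship ......
After op 2 (insert('z')): buffer="zbkezfgzj" (len 9), cursors c1@1 c2@5 c3@8, authorship 1...2..3.
After op 3 (insert('e')): buffer="zebkezefgzej" (len 12), cursors c1@2 c2@7 c3@11, authorship 11...22..33.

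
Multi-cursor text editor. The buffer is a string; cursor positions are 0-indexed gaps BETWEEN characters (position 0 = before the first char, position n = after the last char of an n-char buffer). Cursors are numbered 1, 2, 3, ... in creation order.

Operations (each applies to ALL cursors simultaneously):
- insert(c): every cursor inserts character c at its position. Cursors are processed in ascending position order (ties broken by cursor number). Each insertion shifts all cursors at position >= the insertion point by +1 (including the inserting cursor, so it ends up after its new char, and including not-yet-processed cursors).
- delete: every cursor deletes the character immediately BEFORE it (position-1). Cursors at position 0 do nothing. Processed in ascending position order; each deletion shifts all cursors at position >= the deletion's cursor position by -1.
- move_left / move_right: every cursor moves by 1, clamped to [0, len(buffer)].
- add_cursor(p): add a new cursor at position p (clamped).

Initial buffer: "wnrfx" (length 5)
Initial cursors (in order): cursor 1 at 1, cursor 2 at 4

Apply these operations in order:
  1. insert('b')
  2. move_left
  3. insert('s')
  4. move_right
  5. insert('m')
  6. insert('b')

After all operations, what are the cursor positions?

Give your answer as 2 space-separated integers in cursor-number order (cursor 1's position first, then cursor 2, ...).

Answer: 5 12

Derivation:
After op 1 (insert('b')): buffer="wbnrfbx" (len 7), cursors c1@2 c2@6, authorship .1...2.
After op 2 (move_left): buffer="wbnrfbx" (len 7), cursors c1@1 c2@5, authorship .1...2.
After op 3 (insert('s')): buffer="wsbnrfsbx" (len 9), cursors c1@2 c2@7, authorship .11...22.
After op 4 (move_right): buffer="wsbnrfsbx" (len 9), cursors c1@3 c2@8, authorship .11...22.
After op 5 (insert('m')): buffer="wsbmnrfsbmx" (len 11), cursors c1@4 c2@10, authorship .111...222.
After op 6 (insert('b')): buffer="wsbmbnrfsbmbx" (len 13), cursors c1@5 c2@12, authorship .1111...2222.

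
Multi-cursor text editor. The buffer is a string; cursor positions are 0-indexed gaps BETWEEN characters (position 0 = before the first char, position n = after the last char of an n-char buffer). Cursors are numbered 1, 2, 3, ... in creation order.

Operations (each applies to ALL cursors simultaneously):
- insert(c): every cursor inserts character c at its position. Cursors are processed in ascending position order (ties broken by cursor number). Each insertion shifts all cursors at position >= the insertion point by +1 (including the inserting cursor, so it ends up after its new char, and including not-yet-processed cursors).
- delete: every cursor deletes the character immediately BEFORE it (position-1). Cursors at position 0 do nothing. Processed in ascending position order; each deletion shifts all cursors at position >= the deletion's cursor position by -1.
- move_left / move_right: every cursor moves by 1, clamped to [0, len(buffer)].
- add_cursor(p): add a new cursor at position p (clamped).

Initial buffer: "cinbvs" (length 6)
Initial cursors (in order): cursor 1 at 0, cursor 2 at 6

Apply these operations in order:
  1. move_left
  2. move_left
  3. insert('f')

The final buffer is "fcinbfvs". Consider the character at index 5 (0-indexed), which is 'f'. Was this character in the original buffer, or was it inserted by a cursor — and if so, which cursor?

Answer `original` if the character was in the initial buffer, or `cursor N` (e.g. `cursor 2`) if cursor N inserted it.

Answer: cursor 2

Derivation:
After op 1 (move_left): buffer="cinbvs" (len 6), cursors c1@0 c2@5, authorship ......
After op 2 (move_left): buffer="cinbvs" (len 6), cursors c1@0 c2@4, authorship ......
After op 3 (insert('f')): buffer="fcinbfvs" (len 8), cursors c1@1 c2@6, authorship 1....2..
Authorship (.=original, N=cursor N): 1 . . . . 2 . .
Index 5: author = 2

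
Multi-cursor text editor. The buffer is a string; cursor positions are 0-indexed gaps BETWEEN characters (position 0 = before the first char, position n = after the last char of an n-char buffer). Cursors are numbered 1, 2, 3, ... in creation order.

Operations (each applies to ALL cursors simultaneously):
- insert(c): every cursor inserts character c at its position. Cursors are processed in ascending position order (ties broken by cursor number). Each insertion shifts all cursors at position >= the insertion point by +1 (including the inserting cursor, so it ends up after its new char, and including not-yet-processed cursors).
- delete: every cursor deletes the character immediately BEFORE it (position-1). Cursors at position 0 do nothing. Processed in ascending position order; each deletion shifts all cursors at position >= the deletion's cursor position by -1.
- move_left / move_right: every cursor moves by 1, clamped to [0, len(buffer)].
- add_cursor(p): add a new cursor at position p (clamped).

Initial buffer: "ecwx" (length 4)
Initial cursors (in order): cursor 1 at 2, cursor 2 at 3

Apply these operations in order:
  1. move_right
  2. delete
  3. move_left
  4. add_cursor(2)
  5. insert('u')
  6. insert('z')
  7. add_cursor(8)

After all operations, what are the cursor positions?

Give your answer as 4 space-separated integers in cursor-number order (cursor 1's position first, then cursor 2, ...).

Answer: 5 5 8 8

Derivation:
After op 1 (move_right): buffer="ecwx" (len 4), cursors c1@3 c2@4, authorship ....
After op 2 (delete): buffer="ec" (len 2), cursors c1@2 c2@2, authorship ..
After op 3 (move_left): buffer="ec" (len 2), cursors c1@1 c2@1, authorship ..
After op 4 (add_cursor(2)): buffer="ec" (len 2), cursors c1@1 c2@1 c3@2, authorship ..
After op 5 (insert('u')): buffer="euucu" (len 5), cursors c1@3 c2@3 c3@5, authorship .12.3
After op 6 (insert('z')): buffer="euuzzcuz" (len 8), cursors c1@5 c2@5 c3@8, authorship .1212.33
After op 7 (add_cursor(8)): buffer="euuzzcuz" (len 8), cursors c1@5 c2@5 c3@8 c4@8, authorship .1212.33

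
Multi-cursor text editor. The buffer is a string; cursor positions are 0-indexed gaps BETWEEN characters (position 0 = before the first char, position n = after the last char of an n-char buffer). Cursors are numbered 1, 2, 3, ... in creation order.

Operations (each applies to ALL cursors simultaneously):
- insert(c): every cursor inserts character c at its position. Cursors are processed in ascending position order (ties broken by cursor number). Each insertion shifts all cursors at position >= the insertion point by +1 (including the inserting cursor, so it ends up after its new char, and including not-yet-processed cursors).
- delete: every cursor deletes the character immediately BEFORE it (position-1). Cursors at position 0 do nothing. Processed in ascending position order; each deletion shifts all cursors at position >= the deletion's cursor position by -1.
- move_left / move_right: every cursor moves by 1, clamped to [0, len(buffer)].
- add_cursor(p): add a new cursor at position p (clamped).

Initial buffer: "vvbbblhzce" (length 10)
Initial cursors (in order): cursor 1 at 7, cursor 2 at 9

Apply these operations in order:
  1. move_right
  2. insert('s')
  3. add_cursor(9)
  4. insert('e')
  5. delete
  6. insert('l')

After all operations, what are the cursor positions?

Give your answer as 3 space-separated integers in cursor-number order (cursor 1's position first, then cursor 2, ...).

After op 1 (move_right): buffer="vvbbblhzce" (len 10), cursors c1@8 c2@10, authorship ..........
After op 2 (insert('s')): buffer="vvbbblhzsces" (len 12), cursors c1@9 c2@12, authorship ........1..2
After op 3 (add_cursor(9)): buffer="vvbbblhzsces" (len 12), cursors c1@9 c3@9 c2@12, authorship ........1..2
After op 4 (insert('e')): buffer="vvbbblhzseecese" (len 15), cursors c1@11 c3@11 c2@15, authorship ........113..22
After op 5 (delete): buffer="vvbbblhzsces" (len 12), cursors c1@9 c3@9 c2@12, authorship ........1..2
After op 6 (insert('l')): buffer="vvbbblhzsllcesl" (len 15), cursors c1@11 c3@11 c2@15, authorship ........113..22

Answer: 11 15 11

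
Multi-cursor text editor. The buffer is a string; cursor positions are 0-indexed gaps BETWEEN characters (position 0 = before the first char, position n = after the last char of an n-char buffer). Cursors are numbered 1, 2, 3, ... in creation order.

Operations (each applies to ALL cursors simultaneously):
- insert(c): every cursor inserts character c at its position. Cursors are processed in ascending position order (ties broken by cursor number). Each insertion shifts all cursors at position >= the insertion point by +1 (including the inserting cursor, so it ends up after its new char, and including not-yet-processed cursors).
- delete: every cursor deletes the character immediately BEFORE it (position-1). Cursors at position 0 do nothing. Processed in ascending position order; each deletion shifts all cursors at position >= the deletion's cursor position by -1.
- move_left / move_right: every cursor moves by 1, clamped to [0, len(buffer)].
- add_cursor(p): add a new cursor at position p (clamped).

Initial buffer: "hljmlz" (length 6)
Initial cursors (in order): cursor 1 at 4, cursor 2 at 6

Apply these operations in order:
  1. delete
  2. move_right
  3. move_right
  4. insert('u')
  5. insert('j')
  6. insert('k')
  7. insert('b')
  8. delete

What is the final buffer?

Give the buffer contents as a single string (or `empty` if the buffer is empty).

Answer: hljluujjkk

Derivation:
After op 1 (delete): buffer="hljl" (len 4), cursors c1@3 c2@4, authorship ....
After op 2 (move_right): buffer="hljl" (len 4), cursors c1@4 c2@4, authorship ....
After op 3 (move_right): buffer="hljl" (len 4), cursors c1@4 c2@4, authorship ....
After op 4 (insert('u')): buffer="hljluu" (len 6), cursors c1@6 c2@6, authorship ....12
After op 5 (insert('j')): buffer="hljluujj" (len 8), cursors c1@8 c2@8, authorship ....1212
After op 6 (insert('k')): buffer="hljluujjkk" (len 10), cursors c1@10 c2@10, authorship ....121212
After op 7 (insert('b')): buffer="hljluujjkkbb" (len 12), cursors c1@12 c2@12, authorship ....12121212
After op 8 (delete): buffer="hljluujjkk" (len 10), cursors c1@10 c2@10, authorship ....121212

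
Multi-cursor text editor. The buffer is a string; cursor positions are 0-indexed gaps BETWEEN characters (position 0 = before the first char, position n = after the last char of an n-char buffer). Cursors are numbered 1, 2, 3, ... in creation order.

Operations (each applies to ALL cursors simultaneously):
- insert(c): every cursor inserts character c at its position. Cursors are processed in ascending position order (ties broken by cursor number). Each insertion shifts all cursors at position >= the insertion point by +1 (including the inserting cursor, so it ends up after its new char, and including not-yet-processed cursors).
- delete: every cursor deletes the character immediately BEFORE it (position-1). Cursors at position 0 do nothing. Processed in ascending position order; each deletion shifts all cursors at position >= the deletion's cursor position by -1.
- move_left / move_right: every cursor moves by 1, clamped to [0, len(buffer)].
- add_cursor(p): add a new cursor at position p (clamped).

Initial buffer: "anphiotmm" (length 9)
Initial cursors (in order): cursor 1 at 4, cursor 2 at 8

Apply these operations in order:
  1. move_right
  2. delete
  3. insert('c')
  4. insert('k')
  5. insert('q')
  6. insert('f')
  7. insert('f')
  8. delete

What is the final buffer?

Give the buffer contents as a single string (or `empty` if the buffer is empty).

Answer: anphckqfotmckqf

Derivation:
After op 1 (move_right): buffer="anphiotmm" (len 9), cursors c1@5 c2@9, authorship .........
After op 2 (delete): buffer="anphotm" (len 7), cursors c1@4 c2@7, authorship .......
After op 3 (insert('c')): buffer="anphcotmc" (len 9), cursors c1@5 c2@9, authorship ....1...2
After op 4 (insert('k')): buffer="anphckotmck" (len 11), cursors c1@6 c2@11, authorship ....11...22
After op 5 (insert('q')): buffer="anphckqotmckq" (len 13), cursors c1@7 c2@13, authorship ....111...222
After op 6 (insert('f')): buffer="anphckqfotmckqf" (len 15), cursors c1@8 c2@15, authorship ....1111...2222
After op 7 (insert('f')): buffer="anphckqffotmckqff" (len 17), cursors c1@9 c2@17, authorship ....11111...22222
After op 8 (delete): buffer="anphckqfotmckqf" (len 15), cursors c1@8 c2@15, authorship ....1111...2222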